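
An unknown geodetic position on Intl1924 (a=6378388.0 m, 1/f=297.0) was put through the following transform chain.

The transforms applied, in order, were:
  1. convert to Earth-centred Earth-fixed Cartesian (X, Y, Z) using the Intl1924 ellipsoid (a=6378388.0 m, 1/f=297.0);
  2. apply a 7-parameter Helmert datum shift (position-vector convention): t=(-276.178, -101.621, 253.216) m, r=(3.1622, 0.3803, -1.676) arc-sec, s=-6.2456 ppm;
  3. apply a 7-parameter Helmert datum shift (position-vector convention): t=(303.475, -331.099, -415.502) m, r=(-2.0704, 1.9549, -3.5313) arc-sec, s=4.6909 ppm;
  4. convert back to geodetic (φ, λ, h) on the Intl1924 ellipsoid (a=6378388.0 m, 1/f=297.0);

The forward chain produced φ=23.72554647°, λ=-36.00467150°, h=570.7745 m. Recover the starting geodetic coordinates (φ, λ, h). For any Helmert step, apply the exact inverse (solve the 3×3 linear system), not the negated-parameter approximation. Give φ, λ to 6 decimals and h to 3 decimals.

φ=23.728598°, λ=-36.000009°, h=393.100 m

start: φ=23.725546°, λ=-36.004672°, h=570.774 m
→ ECEF (a=6378388.000, f=1/297.0): X=4726814.5937, Y=-3434820.6853, Z=2550747.7001
→ Helmert⁻¹: X=4726523.5663, Y=-3434418.1639, Z=2551161.5578
→ Helmert⁻¹: X=4726852.4678, Y=-3434260.4759, Z=2550985.6389
→ geod (Bowring, a=6378388.000): φ=23.72859800°, λ=-36.00000900°, h=393.1000 m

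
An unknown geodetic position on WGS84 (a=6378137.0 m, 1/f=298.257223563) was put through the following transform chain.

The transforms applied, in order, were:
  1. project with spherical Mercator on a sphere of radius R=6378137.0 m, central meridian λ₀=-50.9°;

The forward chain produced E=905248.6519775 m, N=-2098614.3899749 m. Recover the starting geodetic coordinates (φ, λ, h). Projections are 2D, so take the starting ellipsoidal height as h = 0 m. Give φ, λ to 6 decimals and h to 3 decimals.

φ=-18.520937°, λ=-42.768013°, h=0.000 m

start: E=905248.6520, N=-2098614.3900 m
→ merc⁻¹: φ=-18.52093700°, λ=-42.76801300°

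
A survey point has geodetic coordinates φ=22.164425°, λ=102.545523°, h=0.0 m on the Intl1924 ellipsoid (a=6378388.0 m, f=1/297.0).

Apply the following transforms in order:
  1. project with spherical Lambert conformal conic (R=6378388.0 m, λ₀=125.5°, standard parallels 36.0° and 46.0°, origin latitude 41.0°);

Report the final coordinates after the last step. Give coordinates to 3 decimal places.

E=-2452048.396 m, N=-1800897.757 m

start: φ=22.164425°, λ=102.545523°, h=0.000 m
→ lcc (R=6378388.0, λ₀=125.5°): E=-2452048.3958, N=-1800897.7572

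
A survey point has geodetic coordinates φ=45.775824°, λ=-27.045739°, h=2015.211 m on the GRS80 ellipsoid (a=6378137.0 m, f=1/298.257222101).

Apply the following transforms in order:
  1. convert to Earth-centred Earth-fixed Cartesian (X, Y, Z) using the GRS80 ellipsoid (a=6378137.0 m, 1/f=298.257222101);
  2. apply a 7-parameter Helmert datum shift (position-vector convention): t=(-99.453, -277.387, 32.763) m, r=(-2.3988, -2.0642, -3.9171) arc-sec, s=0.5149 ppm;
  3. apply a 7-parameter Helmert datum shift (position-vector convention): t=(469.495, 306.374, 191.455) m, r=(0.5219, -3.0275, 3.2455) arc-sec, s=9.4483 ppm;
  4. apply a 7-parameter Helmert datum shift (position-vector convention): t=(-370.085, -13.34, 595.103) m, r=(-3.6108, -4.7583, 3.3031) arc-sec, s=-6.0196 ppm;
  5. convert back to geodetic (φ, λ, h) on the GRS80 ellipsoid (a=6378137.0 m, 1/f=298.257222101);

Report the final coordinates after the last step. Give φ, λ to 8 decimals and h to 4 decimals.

start: φ=45.775824°, λ=-27.045739°, h=2015.211 m
→ ECEF (a=6378137.000, f=1/298.257222101): X=3970147.7119, Y=-2026885.0919, Z=4549347.8743
→ Helmert 7p (PV): X=3969966.2835, Y=-2027186.0106, Z=4549446.2832
→ Helmert 7p (PV): X=3970438.4090, Y=-2026847.8348, Z=4549733.8641
→ Helmert 7p (PV): X=3969971.9244, Y=-2026705.7467, Z=4550428.6536
→ geod (Bowring, a=6378137.000): φ=45.78413788°, λ=-27.04471322°, h=2623.7070 m

φ=45.78413788°, λ=-27.04471322°, h=2623.7070 m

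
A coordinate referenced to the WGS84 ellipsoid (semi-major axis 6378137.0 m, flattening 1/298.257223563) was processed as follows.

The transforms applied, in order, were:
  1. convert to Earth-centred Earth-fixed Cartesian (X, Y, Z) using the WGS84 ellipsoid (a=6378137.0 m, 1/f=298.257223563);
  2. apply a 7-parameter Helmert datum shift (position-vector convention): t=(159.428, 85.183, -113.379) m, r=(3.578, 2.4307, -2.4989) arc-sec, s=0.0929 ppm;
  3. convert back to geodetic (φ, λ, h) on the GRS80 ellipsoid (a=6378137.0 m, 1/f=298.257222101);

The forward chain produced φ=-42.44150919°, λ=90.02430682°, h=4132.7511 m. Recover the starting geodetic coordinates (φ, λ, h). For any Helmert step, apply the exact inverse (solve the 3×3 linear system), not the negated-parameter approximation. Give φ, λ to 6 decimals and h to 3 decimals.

start: φ=-42.441509°, λ=90.024307°, h=4132.751 m
→ ECEF (a=6378137.000, f=1/298.257222101): X=-2001.1511, Y=4717092.9322, Z=-4284711.1111
→ Helmert⁻¹: X=-2167.2324, Y=4716932.9600, Z=-4284679.1825
→ geod (Bowring, a=6378137.000): φ=-42.44226800°, λ=90.02632500°, h=3993.2050 m

φ=-42.442268°, λ=90.026325°, h=3993.205 m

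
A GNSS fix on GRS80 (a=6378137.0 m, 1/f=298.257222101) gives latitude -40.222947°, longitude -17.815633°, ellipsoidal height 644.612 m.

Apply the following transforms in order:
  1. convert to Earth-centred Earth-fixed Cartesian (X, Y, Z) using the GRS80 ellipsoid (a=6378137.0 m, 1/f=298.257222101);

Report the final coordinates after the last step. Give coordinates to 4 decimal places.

start: φ=-40.222947°, λ=-17.815633°, h=644.612 m
→ ECEF (a=6378137.000, f=1/298.257222101): X=4643366.6003, Y=-1492219.5707, Z=-4097334.5044

X=4643366.6003 m, Y=-1492219.5707 m, Z=-4097334.5044 m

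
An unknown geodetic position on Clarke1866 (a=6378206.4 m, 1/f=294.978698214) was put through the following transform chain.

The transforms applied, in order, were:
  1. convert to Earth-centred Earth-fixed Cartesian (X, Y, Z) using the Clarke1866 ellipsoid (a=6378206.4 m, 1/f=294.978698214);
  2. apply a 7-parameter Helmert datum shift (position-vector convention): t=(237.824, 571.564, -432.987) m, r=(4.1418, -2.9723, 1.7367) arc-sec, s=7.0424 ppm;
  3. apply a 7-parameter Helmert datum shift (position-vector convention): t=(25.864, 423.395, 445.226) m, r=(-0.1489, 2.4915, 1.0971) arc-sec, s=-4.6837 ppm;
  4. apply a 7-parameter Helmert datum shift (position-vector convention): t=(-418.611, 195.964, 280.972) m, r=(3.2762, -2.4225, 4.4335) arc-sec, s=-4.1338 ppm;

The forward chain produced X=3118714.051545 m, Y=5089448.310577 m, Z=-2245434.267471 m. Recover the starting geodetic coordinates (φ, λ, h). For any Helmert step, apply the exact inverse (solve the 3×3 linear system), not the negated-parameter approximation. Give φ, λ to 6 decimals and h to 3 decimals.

start: X=3118714.0515, Y=5089448.3106, Z=-2245434.2675 m
→ Helmert⁻¹: X=3119228.5677, Y=5089170.6675, Z=-2245841.9906
→ Helmert⁻¹: X=3119271.5125, Y=5088756.1372, Z=-2246256.3860
→ Helmert⁻¹: X=3119022.1991, Y=5088077.3803, Z=-2245954.6973
→ geod (Bowring, a=6378206.400): φ=-20.75160300°, λ=58.49145100°, h=1097.1170 m

φ=-20.751603°, λ=58.491451°, h=1097.117 m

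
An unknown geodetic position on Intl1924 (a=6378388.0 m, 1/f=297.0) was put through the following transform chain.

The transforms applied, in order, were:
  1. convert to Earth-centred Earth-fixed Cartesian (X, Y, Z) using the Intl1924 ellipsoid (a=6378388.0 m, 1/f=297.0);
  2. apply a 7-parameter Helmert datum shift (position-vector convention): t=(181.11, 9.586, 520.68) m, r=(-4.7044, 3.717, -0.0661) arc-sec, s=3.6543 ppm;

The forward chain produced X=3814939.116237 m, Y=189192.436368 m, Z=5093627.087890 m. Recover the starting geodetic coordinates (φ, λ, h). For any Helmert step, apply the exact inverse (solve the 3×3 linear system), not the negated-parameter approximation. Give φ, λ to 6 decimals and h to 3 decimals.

φ=53.319244°, λ=2.837453°, h=1512.616 m

start: X=3814939.1162, Y=189192.4364, Z=5093627.0879 m
→ Helmert⁻¹: X=3814652.2240, Y=189067.2188, Z=5093160.8504
→ geod (Bowring, a=6378388.000): φ=53.31924400°, λ=2.83745300°, h=1512.6160 m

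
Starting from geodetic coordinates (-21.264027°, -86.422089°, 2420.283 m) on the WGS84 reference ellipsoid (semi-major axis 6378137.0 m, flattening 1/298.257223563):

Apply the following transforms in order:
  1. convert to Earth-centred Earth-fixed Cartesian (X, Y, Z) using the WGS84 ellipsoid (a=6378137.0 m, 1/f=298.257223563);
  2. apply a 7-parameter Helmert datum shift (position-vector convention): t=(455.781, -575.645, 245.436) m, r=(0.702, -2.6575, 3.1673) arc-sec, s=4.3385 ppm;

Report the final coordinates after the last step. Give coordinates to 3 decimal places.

X=371816.375 m, Y=-5937774.649 m, Z=-2299319.617 m

start: φ=-21.264027°, λ=-86.422089°, h=2420.283 m
→ ECEF (a=6378137.000, f=1/298.257223563): X=371238.1871, Y=-5937186.7727, Z=-2299539.6528
→ Helmert 7p (PV): X=371816.3748, Y=-5937774.6493, Z=-2299319.6170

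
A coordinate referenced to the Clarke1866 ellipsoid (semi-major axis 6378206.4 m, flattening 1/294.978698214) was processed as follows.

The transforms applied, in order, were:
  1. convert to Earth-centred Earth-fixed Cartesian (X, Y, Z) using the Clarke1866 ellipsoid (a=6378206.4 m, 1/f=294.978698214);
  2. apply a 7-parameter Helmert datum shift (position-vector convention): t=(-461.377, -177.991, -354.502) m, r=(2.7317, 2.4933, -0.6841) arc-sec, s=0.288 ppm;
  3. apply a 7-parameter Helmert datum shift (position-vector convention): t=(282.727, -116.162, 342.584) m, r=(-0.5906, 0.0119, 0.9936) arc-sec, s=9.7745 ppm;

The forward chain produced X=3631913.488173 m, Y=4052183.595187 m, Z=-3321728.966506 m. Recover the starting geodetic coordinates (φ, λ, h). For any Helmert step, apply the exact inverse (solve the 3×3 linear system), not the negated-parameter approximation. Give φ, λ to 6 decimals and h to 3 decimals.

φ=-31.572786°, λ=48.130609°, h=3236.100 m

start: X=3631913.4882, Y=4052183.5952, Z=-3321728.9665 m
→ Helmert⁻¹: X=3631614.9759, Y=4052252.1665, Z=-3322027.2669
→ Helmert⁻¹: X=3632102.0187, Y=4052397.0454, Z=-3321681.5724
→ geod (Bowring, a=6378206.400): φ=-31.57278600°, λ=48.13060900°, h=3236.1000 m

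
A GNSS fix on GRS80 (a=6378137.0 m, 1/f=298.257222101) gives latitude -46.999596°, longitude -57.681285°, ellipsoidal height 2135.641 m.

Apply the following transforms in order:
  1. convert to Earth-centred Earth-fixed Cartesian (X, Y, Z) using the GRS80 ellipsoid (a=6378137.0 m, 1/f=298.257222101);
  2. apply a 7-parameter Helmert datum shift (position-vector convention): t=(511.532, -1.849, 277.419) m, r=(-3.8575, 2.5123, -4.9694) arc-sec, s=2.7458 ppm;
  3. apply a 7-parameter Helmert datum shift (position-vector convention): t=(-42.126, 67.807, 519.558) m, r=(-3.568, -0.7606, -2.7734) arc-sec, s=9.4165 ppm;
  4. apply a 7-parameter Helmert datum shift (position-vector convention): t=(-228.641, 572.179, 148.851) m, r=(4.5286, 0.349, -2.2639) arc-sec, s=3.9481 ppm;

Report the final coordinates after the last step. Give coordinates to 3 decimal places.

start: φ=-46.999596°, λ=-57.681285°, h=2135.641 m
→ ECEF (a=6378137.000, f=1/298.257222101): X=2330539.9319, Y=-3683884.9553, Z=-4643296.0567
→ Helmert 7p (PV): X=2330912.5541, Y=-3684039.9055, Z=-4642990.8782
→ Helmert 7p (PV): X=2330859.9629, Y=-3684118.4465, Z=-4642442.7179
→ Helmert 7p (PV): X=2330592.2334, Y=-3683484.4692, Z=-4642397.0257

X=2330592.233 m, Y=-3683484.469 m, Z=-4642397.026 m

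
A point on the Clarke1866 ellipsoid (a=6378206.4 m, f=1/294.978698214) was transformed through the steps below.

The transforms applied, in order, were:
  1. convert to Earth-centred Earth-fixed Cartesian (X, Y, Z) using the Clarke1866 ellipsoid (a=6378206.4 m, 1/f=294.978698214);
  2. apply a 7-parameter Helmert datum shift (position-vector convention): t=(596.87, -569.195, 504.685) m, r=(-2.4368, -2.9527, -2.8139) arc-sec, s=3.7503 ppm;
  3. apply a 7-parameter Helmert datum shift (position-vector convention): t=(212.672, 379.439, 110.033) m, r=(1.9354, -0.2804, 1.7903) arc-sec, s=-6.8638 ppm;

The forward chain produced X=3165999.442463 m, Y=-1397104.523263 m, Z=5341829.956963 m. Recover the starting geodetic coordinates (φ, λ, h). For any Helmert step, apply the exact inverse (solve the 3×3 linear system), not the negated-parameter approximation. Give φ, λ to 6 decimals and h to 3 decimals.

φ=57.243510°, λ=-23.812985°, h=901.401 m

start: X=3165999.4425, Y=-1397104.5233, Z=5341829.9570 m
→ Helmert⁻¹: X=3165803.6321, Y=-1397470.9101, Z=5341765.3976
→ Helmert⁻¹: X=3165290.4081, Y=-1396916.3953, Z=5341178.8669
→ geod (Bowring, a=6378206.400): φ=57.24351000°, λ=-23.81298500°, h=901.4010 m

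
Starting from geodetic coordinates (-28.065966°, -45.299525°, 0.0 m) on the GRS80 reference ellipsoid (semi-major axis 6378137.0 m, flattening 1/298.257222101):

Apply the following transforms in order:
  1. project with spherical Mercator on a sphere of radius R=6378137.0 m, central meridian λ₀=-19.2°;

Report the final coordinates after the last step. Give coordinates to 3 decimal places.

start: φ=-28.065966°, λ=-45.299525°, h=0.000 m
→ merc (R=6378137.0, λ₀=-19.2°): E=-2905385.8329, N=-3257293.1416

E=-2905385.833 m, N=-3257293.142 m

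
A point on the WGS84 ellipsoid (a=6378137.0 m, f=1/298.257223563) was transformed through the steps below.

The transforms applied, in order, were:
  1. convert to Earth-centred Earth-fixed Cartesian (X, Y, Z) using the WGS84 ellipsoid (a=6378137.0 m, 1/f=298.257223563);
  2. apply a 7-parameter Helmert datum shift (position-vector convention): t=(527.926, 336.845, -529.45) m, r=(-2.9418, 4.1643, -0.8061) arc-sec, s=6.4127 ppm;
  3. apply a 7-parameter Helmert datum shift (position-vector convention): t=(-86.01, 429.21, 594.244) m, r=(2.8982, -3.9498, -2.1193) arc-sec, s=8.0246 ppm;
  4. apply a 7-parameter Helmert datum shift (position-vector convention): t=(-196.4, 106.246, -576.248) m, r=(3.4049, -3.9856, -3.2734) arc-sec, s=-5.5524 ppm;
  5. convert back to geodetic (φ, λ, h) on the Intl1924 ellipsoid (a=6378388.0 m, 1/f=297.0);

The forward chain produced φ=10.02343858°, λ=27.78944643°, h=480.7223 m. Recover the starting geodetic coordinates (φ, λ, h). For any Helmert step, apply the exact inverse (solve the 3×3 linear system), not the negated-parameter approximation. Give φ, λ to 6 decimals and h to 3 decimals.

φ=10.027321°, λ=27.785233°, h=146.808 m

start: φ=10.023439°, λ=27.789446°, h=480.722 m
→ ECEF (a=6378388.000, f=1/297.0): X=5557605.8810, Y=2928885.0546, Z=1102897.6926
→ Helmert⁻¹: X=5557807.9782, Y=2928901.4853, Z=1103324.3269
→ Helmert⁻¹: X=5557840.4125, Y=2928521.3727, Z=1102573.6577
→ Helmert⁻¹: X=5557243.1322, Y=2928171.7336, Z=1103249.9919
→ geod (Bowring, a=6378137.000): φ=10.02732100°, λ=27.78523300°, h=146.8080 m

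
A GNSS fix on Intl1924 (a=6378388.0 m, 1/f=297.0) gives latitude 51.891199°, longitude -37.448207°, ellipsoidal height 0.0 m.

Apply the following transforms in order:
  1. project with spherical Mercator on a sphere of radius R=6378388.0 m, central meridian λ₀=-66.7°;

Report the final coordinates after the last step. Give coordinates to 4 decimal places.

start: φ=51.891199°, λ=-37.448207°, h=0.000 m
→ merc (R=6378388.0, λ₀=-66.7°): E=3256422.8471, N=6780743.5285

E=3256422.8471 m, N=6780743.5285 m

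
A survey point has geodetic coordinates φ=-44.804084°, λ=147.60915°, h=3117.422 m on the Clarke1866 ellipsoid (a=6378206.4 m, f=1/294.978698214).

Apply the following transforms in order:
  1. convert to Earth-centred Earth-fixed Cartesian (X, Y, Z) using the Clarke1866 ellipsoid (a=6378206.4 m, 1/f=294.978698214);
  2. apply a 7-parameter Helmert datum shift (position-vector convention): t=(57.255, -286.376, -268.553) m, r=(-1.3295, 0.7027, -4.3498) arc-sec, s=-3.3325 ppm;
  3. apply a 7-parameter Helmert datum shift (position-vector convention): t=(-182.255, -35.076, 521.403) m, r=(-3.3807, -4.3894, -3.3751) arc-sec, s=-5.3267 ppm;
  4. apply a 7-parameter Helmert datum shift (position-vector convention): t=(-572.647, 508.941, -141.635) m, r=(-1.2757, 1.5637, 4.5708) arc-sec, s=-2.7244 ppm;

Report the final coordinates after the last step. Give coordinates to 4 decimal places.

X=-3830243.3921 m, Y=2429614.8446 m, Z=-4473868.4715 m

start: φ=-44.804084°, λ=147.609150°, h=3117.422 m
→ ECEF (a=6378206.400, f=1/294.978698214): X=-3829672.5480, Y=2429526.2870, Z=-4473920.7016
→ Helmert 7p (PV): X=-3829566.5376, Y=2429283.7391, Z=-4474176.9582
→ Helmert 7p (PV): X=-3829593.4318, Y=2429225.0538, Z=-4473753.0329
→ Helmert 7p (PV): X=-3830243.3921, Y=2429614.8446, Z=-4473868.4715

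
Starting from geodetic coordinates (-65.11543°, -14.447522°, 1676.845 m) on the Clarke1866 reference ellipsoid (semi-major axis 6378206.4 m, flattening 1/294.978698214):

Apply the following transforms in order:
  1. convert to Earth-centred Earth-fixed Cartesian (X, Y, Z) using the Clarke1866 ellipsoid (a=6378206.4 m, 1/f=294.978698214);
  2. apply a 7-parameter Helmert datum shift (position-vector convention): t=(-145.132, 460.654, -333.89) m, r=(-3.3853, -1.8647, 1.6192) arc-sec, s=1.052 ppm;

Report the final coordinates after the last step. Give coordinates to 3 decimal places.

start: φ=-65.115430°, λ=-14.447522°, h=1676.845 m
→ ECEF (a=6378206.400, f=1/294.978698214): X=2606973.3691, Y=-671662.2938, Z=-5764467.0732
→ Helmert 7p (PV): X=2606888.3649, Y=-671276.4901, Z=-5764772.4359

X=2606888.365 m, Y=-671276.490 m, Z=-5764772.436 m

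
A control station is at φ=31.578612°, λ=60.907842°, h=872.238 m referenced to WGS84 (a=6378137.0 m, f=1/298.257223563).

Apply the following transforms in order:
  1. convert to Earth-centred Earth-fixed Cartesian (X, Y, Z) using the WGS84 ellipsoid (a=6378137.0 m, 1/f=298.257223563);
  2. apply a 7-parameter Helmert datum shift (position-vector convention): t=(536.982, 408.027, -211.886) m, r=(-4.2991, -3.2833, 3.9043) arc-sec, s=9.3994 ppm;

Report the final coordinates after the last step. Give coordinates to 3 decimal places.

X=2645148.794 m, Y=4753744.403 m, Z=3320934.969 m

start: φ=31.578612°, λ=60.907842°, h=872.238 m
→ ECEF (a=6378137.000, f=1/298.257223563): X=2644729.7911, Y=4753172.4152, Z=3321172.6089
→ Helmert 7p (PV): X=2645148.7937, Y=4753744.4032, Z=3320934.9693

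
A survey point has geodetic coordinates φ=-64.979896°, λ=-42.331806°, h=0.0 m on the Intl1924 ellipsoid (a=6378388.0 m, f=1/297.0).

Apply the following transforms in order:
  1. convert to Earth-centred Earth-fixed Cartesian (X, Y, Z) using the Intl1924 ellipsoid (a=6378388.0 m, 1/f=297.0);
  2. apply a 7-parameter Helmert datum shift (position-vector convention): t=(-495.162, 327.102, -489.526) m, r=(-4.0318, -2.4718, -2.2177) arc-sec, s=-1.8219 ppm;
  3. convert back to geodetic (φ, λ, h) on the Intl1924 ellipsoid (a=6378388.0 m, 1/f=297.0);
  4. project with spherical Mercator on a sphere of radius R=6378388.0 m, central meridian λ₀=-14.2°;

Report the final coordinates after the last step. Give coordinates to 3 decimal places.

E=-3132112.882 m, N=-9604868.453 m

start: φ=-64.979896°, λ=-42.331806°, h=0.000 m
→ ECEF (a=6378388.000, f=1/297.0): X=1999785.9391, Y=-1821695.4907, Z=-5756892.0289
→ Helmert 7p (PV): X=1999336.5357, Y=-1821499.0989, Z=-5757311.4937
→ geod (Bowring, a=6378388.000): φ=-64.98526184°, λ=-42.33514153°, h=183.6867 m
→ merc (R=6378388.0, λ₀=-14.2°): E=-3132112.8821, N=-9604868.4529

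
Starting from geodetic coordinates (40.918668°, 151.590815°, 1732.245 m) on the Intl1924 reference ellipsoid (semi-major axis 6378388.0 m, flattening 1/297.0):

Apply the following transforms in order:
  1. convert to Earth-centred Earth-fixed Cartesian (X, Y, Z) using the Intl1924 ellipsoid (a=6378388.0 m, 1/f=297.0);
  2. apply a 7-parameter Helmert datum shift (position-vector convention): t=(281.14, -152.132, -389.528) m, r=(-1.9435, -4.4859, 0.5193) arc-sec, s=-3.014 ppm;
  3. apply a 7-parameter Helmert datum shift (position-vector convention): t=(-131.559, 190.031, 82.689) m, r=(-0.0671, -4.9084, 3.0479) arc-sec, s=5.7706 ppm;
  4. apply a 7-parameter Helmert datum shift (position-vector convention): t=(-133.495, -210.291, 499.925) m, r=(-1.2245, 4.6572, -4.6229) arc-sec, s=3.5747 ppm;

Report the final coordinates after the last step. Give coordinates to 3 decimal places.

start: φ=40.918668°, λ=151.590815°, h=1732.245 m
→ ECEF (a=6378388.000, f=1/297.0): X=-4246610.3906, Y=2297013.5420, Z=4156807.3959
→ Helmert 7p (PV): X=-4246412.6374, Y=2296882.9622, Z=4156291.3400
→ Helmert 7p (PV): X=-4246701.5473, Y=2297024.8516, Z=4156296.2154
→ Helmert 7p (PV): X=-4246704.8966, Y=2296942.6253, Z=4156893.2470

X=-4246704.897 m, Y=2296942.625 m, Z=4156893.247 m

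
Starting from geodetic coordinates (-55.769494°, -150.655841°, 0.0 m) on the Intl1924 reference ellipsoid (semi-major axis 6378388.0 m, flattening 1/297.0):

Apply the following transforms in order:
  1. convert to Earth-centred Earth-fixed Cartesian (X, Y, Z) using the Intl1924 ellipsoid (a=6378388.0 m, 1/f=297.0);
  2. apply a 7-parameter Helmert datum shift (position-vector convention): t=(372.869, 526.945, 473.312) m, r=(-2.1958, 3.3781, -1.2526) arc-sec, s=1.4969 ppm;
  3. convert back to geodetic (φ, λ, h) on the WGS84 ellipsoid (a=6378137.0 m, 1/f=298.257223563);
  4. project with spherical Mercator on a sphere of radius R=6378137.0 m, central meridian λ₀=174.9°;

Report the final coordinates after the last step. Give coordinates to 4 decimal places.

start: φ=-55.769494°, λ=-150.655841°, h=0.000 m
→ ECEF (a=6378388.000, f=1/297.0): X=-3134836.4278, Y=-1762366.4768, Z=-5250156.1560
→ Helmert 7p (PV): X=-3134564.9383, Y=-1761879.0235, Z=-5249620.6007
→ geod (Bowring, a=6378137.000): φ=-55.76955506°, λ=-150.66049160°, h=-521.6693 m
→ merc (R=6378137.0, λ₀=174.9°): E=3833788.5379, N=-7512676.6970

E=3833788.5379 m, N=-7512676.6970 m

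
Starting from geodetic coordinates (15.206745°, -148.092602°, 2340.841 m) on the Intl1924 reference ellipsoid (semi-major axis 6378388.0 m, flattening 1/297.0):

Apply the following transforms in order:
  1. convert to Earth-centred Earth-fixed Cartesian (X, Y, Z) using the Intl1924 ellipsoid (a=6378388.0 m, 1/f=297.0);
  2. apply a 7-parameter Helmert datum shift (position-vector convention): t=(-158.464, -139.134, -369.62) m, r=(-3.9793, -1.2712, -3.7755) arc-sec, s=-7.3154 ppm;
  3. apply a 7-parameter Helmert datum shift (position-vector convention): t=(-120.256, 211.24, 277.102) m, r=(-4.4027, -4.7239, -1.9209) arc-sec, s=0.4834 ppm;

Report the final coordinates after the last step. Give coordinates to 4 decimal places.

X=-5228553.0770 m, Y=-3254880.7513 m, Z=1662696.3312 m

start: φ=15.206745°, λ=-148.092602°, h=2340.841 m
→ ECEF (a=6378388.000, f=1/297.0): X=-5228171.8562, Y=-3255187.0483, Z=1662819.8905
→ Helmert 7p (PV): X=-5228361.9048, Y=-3255174.5936, Z=1662468.6848
→ Helmert 7p (PV): X=-5228553.0770, Y=-3254880.7513, Z=1662696.3312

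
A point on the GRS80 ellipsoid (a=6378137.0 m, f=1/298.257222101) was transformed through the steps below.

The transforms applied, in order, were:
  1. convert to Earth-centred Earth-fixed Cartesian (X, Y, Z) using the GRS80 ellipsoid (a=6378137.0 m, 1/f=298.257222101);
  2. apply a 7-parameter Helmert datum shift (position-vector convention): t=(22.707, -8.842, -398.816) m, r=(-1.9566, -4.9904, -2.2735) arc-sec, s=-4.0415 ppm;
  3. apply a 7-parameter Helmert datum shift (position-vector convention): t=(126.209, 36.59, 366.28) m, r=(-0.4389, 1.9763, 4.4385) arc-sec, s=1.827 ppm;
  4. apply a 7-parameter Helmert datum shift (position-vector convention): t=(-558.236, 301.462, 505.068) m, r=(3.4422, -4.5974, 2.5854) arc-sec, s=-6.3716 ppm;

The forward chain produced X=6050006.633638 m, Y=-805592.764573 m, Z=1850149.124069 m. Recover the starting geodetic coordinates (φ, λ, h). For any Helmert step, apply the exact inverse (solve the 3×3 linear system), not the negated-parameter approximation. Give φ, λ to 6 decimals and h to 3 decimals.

start: X=6050006.6336, Y=-805592.7646, Z=1850149.1241 m
→ Helmert⁻¹: X=6050634.5436, Y=-805944.3368, Z=1849534.4296
→ Helmert⁻¹: X=6050462.2160, Y=-806113.5858, Z=1849221.0276
→ Helmert⁻¹: X=6050517.5929, Y=-806058.8553, Z=1849473.2857
→ geod (Bowring, a=6378137.000): φ=16.96361700°, λ=-7.58834600°, h=1682.1300 m

φ=16.963617°, λ=-7.588346°, h=1682.130 m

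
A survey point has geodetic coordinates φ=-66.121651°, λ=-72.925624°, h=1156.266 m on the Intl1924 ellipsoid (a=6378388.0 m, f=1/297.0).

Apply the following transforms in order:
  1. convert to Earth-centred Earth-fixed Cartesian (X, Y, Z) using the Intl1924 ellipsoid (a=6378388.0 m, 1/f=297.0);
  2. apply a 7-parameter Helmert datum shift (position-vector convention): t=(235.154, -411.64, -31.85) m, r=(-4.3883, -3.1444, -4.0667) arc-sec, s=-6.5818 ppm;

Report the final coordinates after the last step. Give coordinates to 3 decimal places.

start: φ=-66.121651°, λ=-72.925624°, h=1156.266 m
→ ECEF (a=6378388.000, f=1/297.0): X=760369.7435, Y=-2475559.3082, Z=-5810641.3735
→ Helmert 7p (PV): X=760639.6649, Y=-2476093.2669, Z=-5810570.7203

X=760639.665 m, Y=-2476093.267 m, Z=-5810570.720 m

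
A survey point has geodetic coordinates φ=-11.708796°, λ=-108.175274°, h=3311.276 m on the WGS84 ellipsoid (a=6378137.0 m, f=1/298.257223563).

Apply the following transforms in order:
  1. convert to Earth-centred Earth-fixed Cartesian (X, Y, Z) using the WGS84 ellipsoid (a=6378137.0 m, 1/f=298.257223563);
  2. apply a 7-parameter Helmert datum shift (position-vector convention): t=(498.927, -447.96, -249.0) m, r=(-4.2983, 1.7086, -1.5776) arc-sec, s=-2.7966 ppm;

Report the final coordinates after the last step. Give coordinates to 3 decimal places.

start: φ=-11.708796°, λ=-108.175274°, h=3311.276 m
→ ECEF (a=6378137.000, f=1/298.257223563): X=-1949381.7317, Y=-5937713.1239, Z=-1286548.2464
→ Helmert 7p (PV): X=-1948933.4242, Y=-5938156.3789, Z=-1286653.7665

X=-1948933.424 m, Y=-5938156.379 m, Z=-1286653.767 m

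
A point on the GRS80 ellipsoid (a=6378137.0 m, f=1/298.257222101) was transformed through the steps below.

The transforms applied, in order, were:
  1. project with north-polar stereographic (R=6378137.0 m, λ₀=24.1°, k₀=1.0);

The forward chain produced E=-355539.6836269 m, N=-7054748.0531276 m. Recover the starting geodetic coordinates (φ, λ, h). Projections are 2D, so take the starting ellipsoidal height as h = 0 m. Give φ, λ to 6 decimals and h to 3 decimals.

φ=32.049603°, λ=21.214893°, h=0.000 m

start: E=-355539.6836, N=-7054748.0531 m
→ stereo⁻¹: φ=32.04960300°, λ=21.21489300°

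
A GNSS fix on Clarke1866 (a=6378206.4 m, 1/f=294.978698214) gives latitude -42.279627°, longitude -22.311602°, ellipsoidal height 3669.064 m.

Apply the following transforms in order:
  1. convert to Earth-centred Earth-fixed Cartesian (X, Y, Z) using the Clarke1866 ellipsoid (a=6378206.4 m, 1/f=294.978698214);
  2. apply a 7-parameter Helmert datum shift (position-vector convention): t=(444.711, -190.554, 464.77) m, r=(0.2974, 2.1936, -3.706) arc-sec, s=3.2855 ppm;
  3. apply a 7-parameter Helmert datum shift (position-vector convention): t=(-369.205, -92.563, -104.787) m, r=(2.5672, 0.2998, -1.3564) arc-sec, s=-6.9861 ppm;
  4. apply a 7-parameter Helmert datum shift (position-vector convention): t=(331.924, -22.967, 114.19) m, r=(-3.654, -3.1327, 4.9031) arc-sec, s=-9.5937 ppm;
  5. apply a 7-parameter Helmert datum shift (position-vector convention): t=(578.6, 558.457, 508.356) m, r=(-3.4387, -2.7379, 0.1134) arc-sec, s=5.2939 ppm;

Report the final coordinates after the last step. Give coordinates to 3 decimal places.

start: φ=-42.279627°, λ=-22.311602°, h=3669.064 m
→ ECEF (a=6378206.400, f=1/294.978698214): X=4374958.2755, Y=-1795336.1527, Z=-4270902.5623
→ Helmert 7p (PV): X=4375339.6825, Y=-1795605.0533, Z=-4270500.9402
→ Helmert 7p (PV): X=4374921.8961, Y=-1795660.6933, Z=-4270604.6006
→ Helmert 7p (PV): X=4375319.3927, Y=-1795638.0918, Z=-4270351.1851
→ Helmert 7p (PV): X=4375978.8262, Y=-1795157.9279, Z=-4269777.4231

X=4375978.826 m, Y=-1795157.928 m, Z=-4269777.423 m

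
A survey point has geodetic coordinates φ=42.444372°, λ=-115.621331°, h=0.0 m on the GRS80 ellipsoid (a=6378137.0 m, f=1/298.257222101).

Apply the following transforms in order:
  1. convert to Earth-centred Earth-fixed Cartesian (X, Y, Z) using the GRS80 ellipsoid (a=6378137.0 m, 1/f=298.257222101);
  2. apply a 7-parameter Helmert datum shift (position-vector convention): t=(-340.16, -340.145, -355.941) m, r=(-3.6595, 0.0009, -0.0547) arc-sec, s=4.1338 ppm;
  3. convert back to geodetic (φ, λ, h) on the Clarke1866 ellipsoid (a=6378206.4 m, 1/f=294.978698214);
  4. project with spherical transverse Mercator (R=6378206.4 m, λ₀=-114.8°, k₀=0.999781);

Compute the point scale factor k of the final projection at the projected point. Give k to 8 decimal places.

start: φ=42.444372°, λ=-115.621331°, h=0.000 m
→ ECEF (a=6378137.000, f=1/298.257222101): X=-2038360.8180, Y=-4250325.6606, Z=4282156.8499
→ Helmert 7p (PV): X=-2038710.5126, Y=-4250606.8618, Z=4281894.0279
→ geod (Bowring, a=6378206.400): φ=42.44229952°, λ=-115.62368534°, h=160.0858 m
→ into tm (λ₀=-114.8°): φ=42.44229952°, λ−λ₀=-0.82368534°
scale k = 0.99983726

0.99983726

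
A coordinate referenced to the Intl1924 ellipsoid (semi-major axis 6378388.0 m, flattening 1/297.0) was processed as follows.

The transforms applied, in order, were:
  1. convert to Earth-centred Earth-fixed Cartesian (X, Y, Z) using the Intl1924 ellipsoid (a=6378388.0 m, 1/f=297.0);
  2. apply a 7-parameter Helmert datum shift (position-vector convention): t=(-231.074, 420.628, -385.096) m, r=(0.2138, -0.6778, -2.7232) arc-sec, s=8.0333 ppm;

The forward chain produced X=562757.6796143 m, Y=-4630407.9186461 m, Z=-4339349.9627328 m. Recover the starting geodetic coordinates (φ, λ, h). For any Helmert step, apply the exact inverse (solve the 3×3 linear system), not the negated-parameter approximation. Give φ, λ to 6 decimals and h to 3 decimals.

φ=-43.119343°, λ=-83.067759°, h=2432.013 m

start: X=562757.6796, Y=-4630407.9186, Z=-4339349.9627 m
→ Helmert⁻¹: X=563031.1107, Y=-4630788.4102, Z=-4338927.0610
→ geod (Bowring, a=6378388.000): φ=-43.11934300°, λ=-83.06775900°, h=2432.0130 m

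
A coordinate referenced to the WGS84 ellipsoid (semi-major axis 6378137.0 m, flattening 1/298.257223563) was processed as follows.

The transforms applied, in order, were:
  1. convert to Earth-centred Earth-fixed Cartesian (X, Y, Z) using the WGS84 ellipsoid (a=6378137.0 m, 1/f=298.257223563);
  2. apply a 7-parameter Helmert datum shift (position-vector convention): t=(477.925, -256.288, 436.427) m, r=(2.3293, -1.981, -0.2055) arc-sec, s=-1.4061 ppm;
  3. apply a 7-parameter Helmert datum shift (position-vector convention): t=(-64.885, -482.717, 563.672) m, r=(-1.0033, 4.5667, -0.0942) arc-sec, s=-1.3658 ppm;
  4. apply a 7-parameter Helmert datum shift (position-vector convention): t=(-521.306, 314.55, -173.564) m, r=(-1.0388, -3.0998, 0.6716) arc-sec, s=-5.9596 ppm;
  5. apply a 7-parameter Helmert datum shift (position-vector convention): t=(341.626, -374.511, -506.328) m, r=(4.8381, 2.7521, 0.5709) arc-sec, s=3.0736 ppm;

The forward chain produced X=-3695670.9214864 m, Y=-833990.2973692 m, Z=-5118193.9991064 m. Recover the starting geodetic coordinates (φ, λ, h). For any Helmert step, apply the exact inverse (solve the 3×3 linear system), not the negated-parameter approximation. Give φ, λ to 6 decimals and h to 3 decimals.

start: X=-3695670.9215, Y=-833990.2974, Z=-5118193.9991 m
→ Helmert⁻¹: X=-3695935.2118, Y=-833723.0342, Z=-5117701.6990
→ Helmert⁻¹: X=-3695515.5519, Y=-834004.7491, Z=-5117507.2967
→ Helmert⁻¹: X=-3695342.0174, Y=-833499.9627, Z=-5118163.8281
→ Helmert⁻¹: X=-3695873.4684, Y=-833306.3313, Z=-5118562.5463
→ geod (Bowring, a=6378137.000): φ=-53.67567900°, λ=-167.29402100°, h=3871.1200 m

φ=-53.675679°, λ=-167.294021°, h=3871.120 m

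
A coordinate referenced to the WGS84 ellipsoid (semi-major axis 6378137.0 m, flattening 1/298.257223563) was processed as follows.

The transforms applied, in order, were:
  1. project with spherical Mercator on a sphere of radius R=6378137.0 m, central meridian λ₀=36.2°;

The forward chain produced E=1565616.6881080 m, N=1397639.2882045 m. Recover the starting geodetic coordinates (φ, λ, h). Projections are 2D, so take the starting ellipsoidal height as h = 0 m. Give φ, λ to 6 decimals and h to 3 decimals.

φ=12.455918°, λ=50.264174°, h=0.000 m

start: E=1565616.6881, N=1397639.2882 m
→ merc⁻¹: φ=12.45591800°, λ=50.26417400°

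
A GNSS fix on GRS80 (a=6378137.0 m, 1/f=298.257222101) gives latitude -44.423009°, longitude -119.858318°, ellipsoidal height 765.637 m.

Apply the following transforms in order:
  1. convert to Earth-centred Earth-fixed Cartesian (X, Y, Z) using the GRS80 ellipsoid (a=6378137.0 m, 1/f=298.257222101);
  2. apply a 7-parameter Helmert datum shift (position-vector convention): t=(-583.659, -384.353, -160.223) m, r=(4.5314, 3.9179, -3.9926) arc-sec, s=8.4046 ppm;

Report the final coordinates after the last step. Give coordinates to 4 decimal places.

start: φ=-44.423009°, λ=-119.858318°, h=765.637 m
→ ECEF (a=6378137.000, f=1/298.257222101): X=-2271844.4692, Y=-3957518.1799, Z=-4442317.9727
→ Helmert 7p (PV): X=-2272608.2075, Y=-3957794.2251, Z=-4442559.3215

X=-2272608.2075 m, Y=-3957794.2251 m, Z=-4442559.3215 m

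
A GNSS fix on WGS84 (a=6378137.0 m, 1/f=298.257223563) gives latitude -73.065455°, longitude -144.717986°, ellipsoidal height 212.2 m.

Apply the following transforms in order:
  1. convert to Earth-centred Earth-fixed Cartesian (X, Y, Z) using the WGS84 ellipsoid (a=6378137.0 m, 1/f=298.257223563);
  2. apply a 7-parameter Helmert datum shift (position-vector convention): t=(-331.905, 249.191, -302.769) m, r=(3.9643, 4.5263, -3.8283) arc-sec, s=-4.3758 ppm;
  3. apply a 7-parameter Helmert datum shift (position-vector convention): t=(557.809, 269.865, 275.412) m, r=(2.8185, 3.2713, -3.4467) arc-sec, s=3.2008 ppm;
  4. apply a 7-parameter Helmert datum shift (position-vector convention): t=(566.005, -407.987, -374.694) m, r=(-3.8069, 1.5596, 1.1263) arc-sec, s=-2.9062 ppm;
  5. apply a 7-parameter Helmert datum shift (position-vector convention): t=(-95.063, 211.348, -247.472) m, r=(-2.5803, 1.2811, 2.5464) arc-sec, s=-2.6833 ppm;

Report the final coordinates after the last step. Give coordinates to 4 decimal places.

X=-1520914.3661 m, Y=-1076048.0053 m, Z=-6080108.8575 m

start: φ=-73.065455°, λ=-144.717986°, h=212.200 m
→ ECEF (a=6378137.000, f=1/298.257223563): X=-1521289.1350, Y=-1076415.9444, Z=-6079576.8500
→ Helmert 7p (PV): X=-1521767.7718, Y=-1076016.9623, Z=-6079840.3208
→ Helmert 7p (PV): X=-1521329.2389, Y=-1075642.0344, Z=-6079574.9375
→ Helmert 7p (PV): X=-1520798.9076, Y=-1076167.4091, Z=-6079900.6077
→ Helmert 7p (PV): X=-1520914.3661, Y=-1076048.0053, Z=-6080108.8575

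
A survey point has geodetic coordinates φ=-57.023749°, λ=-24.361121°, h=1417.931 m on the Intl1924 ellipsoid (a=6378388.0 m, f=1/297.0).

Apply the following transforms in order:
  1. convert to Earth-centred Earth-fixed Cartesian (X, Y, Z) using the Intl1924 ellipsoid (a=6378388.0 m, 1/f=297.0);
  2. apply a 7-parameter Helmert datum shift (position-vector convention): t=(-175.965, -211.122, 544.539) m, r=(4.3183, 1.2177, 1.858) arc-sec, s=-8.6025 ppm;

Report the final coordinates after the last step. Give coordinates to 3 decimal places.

X=3170583.417 m, Y=-1435806.131 m, Z=-5328099.136 m

start: φ=-57.023749°, λ=-24.361121°, h=1417.931 m
→ ECEF (a=6378388.000, f=1/297.0): X=3170805.1839, Y=-1435747.4799, Z=-5328640.7379
→ Helmert 7p (PV): X=3170583.4172, Y=-1435806.1312, Z=-5328099.1363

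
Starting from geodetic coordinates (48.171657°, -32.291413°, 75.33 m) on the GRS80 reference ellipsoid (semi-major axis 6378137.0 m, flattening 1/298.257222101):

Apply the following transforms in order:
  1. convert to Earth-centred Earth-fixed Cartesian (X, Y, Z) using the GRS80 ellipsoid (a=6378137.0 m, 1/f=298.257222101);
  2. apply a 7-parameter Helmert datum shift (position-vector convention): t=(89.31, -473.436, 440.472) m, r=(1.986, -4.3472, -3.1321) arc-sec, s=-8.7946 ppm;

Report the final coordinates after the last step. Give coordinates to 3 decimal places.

X=3602402.536 m, Y=-2277190.835 m, Z=4730135.693 m

start: φ=48.171657°, λ=-32.291413°, h=75.330 m
→ ECEF (a=6378137.000, f=1/298.257222101): X=3602479.1596, Y=-2276637.1794, Z=4729682.8128
→ Helmert 7p (PV): X=3602402.5361, Y=-2277190.8348, Z=4730135.6935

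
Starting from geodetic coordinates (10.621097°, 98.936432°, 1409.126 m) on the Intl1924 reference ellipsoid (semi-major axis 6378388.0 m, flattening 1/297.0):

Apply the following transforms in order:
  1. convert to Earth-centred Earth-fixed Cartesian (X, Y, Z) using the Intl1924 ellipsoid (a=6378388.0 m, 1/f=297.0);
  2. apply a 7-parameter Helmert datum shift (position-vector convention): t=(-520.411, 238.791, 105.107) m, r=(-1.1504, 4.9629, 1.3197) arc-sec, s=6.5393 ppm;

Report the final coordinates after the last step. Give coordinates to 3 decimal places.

start: φ=10.621097°, λ=98.936432°, h=1409.126 m
→ ECEF (a=6378388.000, f=1/297.0): X=-974160.9567, Y=6195087.1494, Z=1168111.2981
→ Helmert 7p (PV): X=-974699.2691, Y=6195366.7340, Z=1168212.9309

X=-974699.269 m, Y=6195366.734 m, Z=1168212.931 m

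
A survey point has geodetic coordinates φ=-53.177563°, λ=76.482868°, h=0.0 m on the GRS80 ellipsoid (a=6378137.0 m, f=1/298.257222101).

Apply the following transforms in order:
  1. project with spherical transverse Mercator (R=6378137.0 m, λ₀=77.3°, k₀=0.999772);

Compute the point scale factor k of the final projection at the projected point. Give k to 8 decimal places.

start: φ=-53.177563°, λ=76.482868°, h=0.000 m
→ into tm (λ₀=77.3°): φ=-53.17756300°, λ−λ₀=-0.81713200°
scale k = 0.99980852

0.99980852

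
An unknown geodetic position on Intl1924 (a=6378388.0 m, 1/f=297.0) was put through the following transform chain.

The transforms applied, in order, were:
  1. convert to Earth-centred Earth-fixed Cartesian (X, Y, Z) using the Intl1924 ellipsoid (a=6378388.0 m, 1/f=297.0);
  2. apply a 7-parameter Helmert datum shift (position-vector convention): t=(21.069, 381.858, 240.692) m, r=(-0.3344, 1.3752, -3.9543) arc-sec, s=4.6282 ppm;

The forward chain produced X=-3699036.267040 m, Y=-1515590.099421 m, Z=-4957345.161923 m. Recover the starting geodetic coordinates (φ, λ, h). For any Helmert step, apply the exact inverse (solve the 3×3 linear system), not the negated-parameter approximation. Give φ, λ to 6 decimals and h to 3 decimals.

start: X=-3699036.2670, Y=-1515590.0994, Z=-4957345.1619 m
→ Helmert⁻¹: X=-3698978.0994, Y=-1516027.8170, Z=-4957590.0288
→ geod (Bowring, a=6378388.000): φ=-51.30734200°, λ=-157.71370700°, h=3205.8620 m

φ=-51.307342°, λ=-157.713707°, h=3205.862 m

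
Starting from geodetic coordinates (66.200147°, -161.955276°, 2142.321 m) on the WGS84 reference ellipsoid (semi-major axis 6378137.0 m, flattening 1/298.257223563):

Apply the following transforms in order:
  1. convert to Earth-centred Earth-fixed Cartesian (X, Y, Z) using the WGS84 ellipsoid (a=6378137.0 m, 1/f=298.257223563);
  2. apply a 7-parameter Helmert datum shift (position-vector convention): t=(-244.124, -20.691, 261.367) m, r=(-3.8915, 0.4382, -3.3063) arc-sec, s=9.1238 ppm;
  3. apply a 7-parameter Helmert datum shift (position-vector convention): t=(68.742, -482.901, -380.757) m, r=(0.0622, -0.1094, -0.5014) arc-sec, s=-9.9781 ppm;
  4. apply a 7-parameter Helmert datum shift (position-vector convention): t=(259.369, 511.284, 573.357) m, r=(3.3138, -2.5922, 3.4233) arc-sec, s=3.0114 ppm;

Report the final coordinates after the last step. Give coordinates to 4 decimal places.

X=-2454952.3676 m, Y=-799760.8060 m, Z=5815391.2443 m

start: φ=66.200147°, λ=-161.955276°, h=2142.321 m
→ ECEF (a=6378137.000, f=1/298.257223563): X=-2454965.7687, Y=-799785.8787, Z=5814949.6856
→ Helmert 7p (PV): X=-2455232.7578, Y=-799664.8059, Z=5815284.4119
→ Helmert 7p (PV): X=-2455144.5454, Y=-800135.5131, Z=5814844.0861
→ Helmert 7p (PV): X=-2454952.3676, Y=-799760.8060, Z=5815391.2443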